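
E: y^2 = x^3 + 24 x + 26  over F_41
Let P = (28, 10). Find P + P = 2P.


Doubling: s = (3 x1^2 + a) / (2 y1)
s = (3*28^2 + 24) / (2*10) mod 41 = 4
x3 = s^2 - 2 x1 mod 41 = 4^2 - 2*28 = 1
y3 = s (x1 - x3) - y1 mod 41 = 4 * (28 - 1) - 10 = 16

2P = (1, 16)


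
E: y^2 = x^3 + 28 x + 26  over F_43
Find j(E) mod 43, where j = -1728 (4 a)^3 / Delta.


Delta = -16(4 a^3 + 27 b^2) mod 43 = 35
-1728 * (4 a)^3 = -1728 * (4*28)^3 mod 43 = 2
j = 2 * 35^(-1) mod 43 = 32

j = 32 (mod 43)


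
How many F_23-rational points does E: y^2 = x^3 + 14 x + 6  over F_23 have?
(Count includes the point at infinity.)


For each x in F_23, count y with y^2 = x^3 + 14 x + 6 mod 23:
  x = 0: RHS = 6, y in [11, 12]  -> 2 point(s)
  x = 3: RHS = 6, y in [11, 12]  -> 2 point(s)
  x = 8: RHS = 9, y in [3, 20]  -> 2 point(s)
  x = 12: RHS = 16, y in [4, 19]  -> 2 point(s)
  x = 13: RHS = 16, y in [4, 19]  -> 2 point(s)
  x = 14: RHS = 2, y in [5, 18]  -> 2 point(s)
  x = 15: RHS = 3, y in [7, 16]  -> 2 point(s)
  x = 16: RHS = 2, y in [5, 18]  -> 2 point(s)
  x = 18: RHS = 18, y in [8, 15]  -> 2 point(s)
  x = 19: RHS = 1, y in [1, 22]  -> 2 point(s)
  x = 20: RHS = 6, y in [11, 12]  -> 2 point(s)
  x = 21: RHS = 16, y in [4, 19]  -> 2 point(s)
Affine points: 24. Add the point at infinity: total = 25.

#E(F_23) = 25


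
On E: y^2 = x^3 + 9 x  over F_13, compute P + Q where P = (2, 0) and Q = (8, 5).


P != Q, so use the chord formula.
s = (y2 - y1) / (x2 - x1) = (5) / (6) mod 13 = 3
x3 = s^2 - x1 - x2 mod 13 = 3^2 - 2 - 8 = 12
y3 = s (x1 - x3) - y1 mod 13 = 3 * (2 - 12) - 0 = 9

P + Q = (12, 9)


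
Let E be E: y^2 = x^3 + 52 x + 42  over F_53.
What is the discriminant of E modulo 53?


4 a^3 + 27 b^2 = 4*52^3 + 27*42^2 = 562432 + 47628 = 610060
Delta = -16 * (610060) = -9760960
Delta mod 53 = 50

Delta = 50 (mod 53)


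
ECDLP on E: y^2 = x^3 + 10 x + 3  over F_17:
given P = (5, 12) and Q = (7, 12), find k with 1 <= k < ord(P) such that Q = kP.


Enumerate multiples of P until we hit Q = (7, 12):
  1P = (5, 12)
  2P = (7, 5)
  3P = (13, 16)
  4P = (12, 10)
  5P = (15, 3)
  6P = (16, 3)
  7P = (11, 13)
  8P = (10, 7)
  9P = (3, 3)
  10P = (8, 0)
  11P = (3, 14)
  12P = (10, 10)
  13P = (11, 4)
  14P = (16, 14)
  15P = (15, 14)
  16P = (12, 7)
  17P = (13, 1)
  18P = (7, 12)
Match found at i = 18.

k = 18


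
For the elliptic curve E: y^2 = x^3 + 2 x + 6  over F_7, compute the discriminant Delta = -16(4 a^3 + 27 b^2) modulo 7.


4 a^3 + 27 b^2 = 4*2^3 + 27*6^2 = 32 + 972 = 1004
Delta = -16 * (1004) = -16064
Delta mod 7 = 1

Delta = 1 (mod 7)


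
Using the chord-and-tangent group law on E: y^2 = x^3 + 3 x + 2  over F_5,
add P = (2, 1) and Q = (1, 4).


P != Q, so use the chord formula.
s = (y2 - y1) / (x2 - x1) = (3) / (4) mod 5 = 2
x3 = s^2 - x1 - x2 mod 5 = 2^2 - 2 - 1 = 1
y3 = s (x1 - x3) - y1 mod 5 = 2 * (2 - 1) - 1 = 1

P + Q = (1, 1)


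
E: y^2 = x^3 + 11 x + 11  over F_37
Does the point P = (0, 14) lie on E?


Check whether y^2 = x^3 + 11 x + 11 (mod 37) for (x, y) = (0, 14).
LHS: y^2 = 14^2 mod 37 = 11
RHS: x^3 + 11 x + 11 = 0^3 + 11*0 + 11 mod 37 = 11
LHS = RHS

Yes, on the curve


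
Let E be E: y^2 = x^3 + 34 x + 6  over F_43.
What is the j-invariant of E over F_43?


Delta = -16(4 a^3 + 27 b^2) mod 43 = 15
-1728 * (4 a)^3 = -1728 * (4*34)^3 mod 43 = 8
j = 8 * 15^(-1) mod 43 = 12

j = 12 (mod 43)


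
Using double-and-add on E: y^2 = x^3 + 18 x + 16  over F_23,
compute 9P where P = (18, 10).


k = 9 = 1001_2 (binary, LSB first: 1001)
Double-and-add from P = (18, 10):
  bit 0 = 1: acc = O + (18, 10) = (18, 10)
  bit 1 = 0: acc unchanged = (18, 10)
  bit 2 = 0: acc unchanged = (18, 10)
  bit 3 = 1: acc = (18, 10) + (11, 21) = (19, 8)

9P = (19, 8)


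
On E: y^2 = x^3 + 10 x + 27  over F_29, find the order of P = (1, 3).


Compute successive multiples of P until we hit O:
  1P = (1, 3)
  2P = (18, 23)
  3P = (16, 22)
  4P = (6, 10)
  5P = (17, 21)
  6P = (10, 5)
  7P = (27, 17)
  8P = (26, 17)
  ... (continuing to 32P)
  32P = O

ord(P) = 32


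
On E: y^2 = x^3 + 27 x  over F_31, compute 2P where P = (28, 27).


Doubling: s = (3 x1^2 + a) / (2 y1)
s = (3*28^2 + 27) / (2*27) mod 31 = 1
x3 = s^2 - 2 x1 mod 31 = 1^2 - 2*28 = 7
y3 = s (x1 - x3) - y1 mod 31 = 1 * (28 - 7) - 27 = 25

2P = (7, 25)


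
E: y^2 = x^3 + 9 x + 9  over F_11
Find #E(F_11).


For each x in F_11, count y with y^2 = x^3 + 9 x + 9 mod 11:
  x = 0: RHS = 9, y in [3, 8]  -> 2 point(s)
  x = 5: RHS = 3, y in [5, 6]  -> 2 point(s)
  x = 6: RHS = 4, y in [2, 9]  -> 2 point(s)
  x = 9: RHS = 5, y in [4, 7]  -> 2 point(s)
Affine points: 8. Add the point at infinity: total = 9.

#E(F_11) = 9


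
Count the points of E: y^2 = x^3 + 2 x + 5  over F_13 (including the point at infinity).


For each x in F_13, count y with y^2 = x^3 + 2 x + 5 mod 13:
  x = 2: RHS = 4, y in [2, 11]  -> 2 point(s)
  x = 3: RHS = 12, y in [5, 8]  -> 2 point(s)
  x = 4: RHS = 12, y in [5, 8]  -> 2 point(s)
  x = 5: RHS = 10, y in [6, 7]  -> 2 point(s)
  x = 6: RHS = 12, y in [5, 8]  -> 2 point(s)
  x = 8: RHS = 0, y in [0]  -> 1 point(s)
Affine points: 11. Add the point at infinity: total = 12.

#E(F_13) = 12


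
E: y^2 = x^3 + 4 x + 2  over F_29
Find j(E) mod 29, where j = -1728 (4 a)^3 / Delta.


Delta = -16(4 a^3 + 27 b^2) mod 29 = 5
-1728 * (4 a)^3 = -1728 * (4*4)^3 mod 29 = 26
j = 26 * 5^(-1) mod 29 = 11

j = 11 (mod 29)


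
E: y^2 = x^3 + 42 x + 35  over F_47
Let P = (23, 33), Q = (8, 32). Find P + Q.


P != Q, so use the chord formula.
s = (y2 - y1) / (x2 - x1) = (46) / (32) mod 47 = 22
x3 = s^2 - x1 - x2 mod 47 = 22^2 - 23 - 8 = 30
y3 = s (x1 - x3) - y1 mod 47 = 22 * (23 - 30) - 33 = 1

P + Q = (30, 1)


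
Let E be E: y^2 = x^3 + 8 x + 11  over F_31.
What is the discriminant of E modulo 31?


4 a^3 + 27 b^2 = 4*8^3 + 27*11^2 = 2048 + 3267 = 5315
Delta = -16 * (5315) = -85040
Delta mod 31 = 24

Delta = 24 (mod 31)


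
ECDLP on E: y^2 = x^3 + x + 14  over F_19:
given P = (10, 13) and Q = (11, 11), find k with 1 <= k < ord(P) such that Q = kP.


Enumerate multiples of P until we hit Q = (11, 11):
  1P = (10, 13)
  2P = (5, 12)
  3P = (1, 4)
  4P = (9, 7)
  5P = (17, 2)
  6P = (3, 14)
  7P = (13, 1)
  8P = (12, 14)
  9P = (2, 10)
  10P = (11, 8)
  11P = (4, 14)
  12P = (14, 13)
  13P = (14, 6)
  14P = (4, 5)
  15P = (11, 11)
Match found at i = 15.

k = 15


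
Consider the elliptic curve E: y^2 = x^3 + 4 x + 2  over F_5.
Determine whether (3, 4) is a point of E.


Check whether y^2 = x^3 + 4 x + 2 (mod 5) for (x, y) = (3, 4).
LHS: y^2 = 4^2 mod 5 = 1
RHS: x^3 + 4 x + 2 = 3^3 + 4*3 + 2 mod 5 = 1
LHS = RHS

Yes, on the curve


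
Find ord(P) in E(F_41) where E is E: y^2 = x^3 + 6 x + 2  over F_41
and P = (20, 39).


Compute successive multiples of P until we hit O:
  1P = (20, 39)
  2P = (37, 23)
  3P = (30, 9)
  4P = (0, 24)
  5P = (19, 13)
  6P = (22, 32)
  7P = (1, 38)
  8P = (25, 19)
  ... (continuing to 25P)
  25P = O

ord(P) = 25


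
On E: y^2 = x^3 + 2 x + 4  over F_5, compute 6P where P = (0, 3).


k = 6 = 110_2 (binary, LSB first: 011)
Double-and-add from P = (0, 3):
  bit 0 = 0: acc unchanged = O
  bit 1 = 1: acc = O + (4, 4) = (4, 4)
  bit 2 = 1: acc = (4, 4) + (2, 1) = (0, 2)

6P = (0, 2)


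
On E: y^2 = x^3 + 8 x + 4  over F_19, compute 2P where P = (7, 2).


Doubling: s = (3 x1^2 + a) / (2 y1)
s = (3*7^2 + 8) / (2*2) mod 19 = 15
x3 = s^2 - 2 x1 mod 19 = 15^2 - 2*7 = 2
y3 = s (x1 - x3) - y1 mod 19 = 15 * (7 - 2) - 2 = 16

2P = (2, 16)


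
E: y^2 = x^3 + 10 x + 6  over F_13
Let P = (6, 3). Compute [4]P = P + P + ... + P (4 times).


k = 4 = 100_2 (binary, LSB first: 001)
Double-and-add from P = (6, 3):
  bit 0 = 0: acc unchanged = O
  bit 1 = 0: acc unchanged = O
  bit 2 = 1: acc = O + (7, 9) = (7, 9)

4P = (7, 9)


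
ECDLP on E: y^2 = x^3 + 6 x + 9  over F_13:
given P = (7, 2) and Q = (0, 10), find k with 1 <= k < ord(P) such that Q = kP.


Enumerate multiples of P until we hit Q = (0, 10):
  1P = (7, 2)
  2P = (2, 4)
  3P = (0, 3)
  4P = (10, 4)
  5P = (8, 6)
  6P = (1, 9)
  7P = (6, 12)
  8P = (9, 5)
  9P = (9, 8)
  10P = (6, 1)
  11P = (1, 4)
  12P = (8, 7)
  13P = (10, 9)
  14P = (0, 10)
Match found at i = 14.

k = 14


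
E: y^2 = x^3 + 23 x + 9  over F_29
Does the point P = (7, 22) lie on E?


Check whether y^2 = x^3 + 23 x + 9 (mod 29) for (x, y) = (7, 22).
LHS: y^2 = 22^2 mod 29 = 20
RHS: x^3 + 23 x + 9 = 7^3 + 23*7 + 9 mod 29 = 20
LHS = RHS

Yes, on the curve


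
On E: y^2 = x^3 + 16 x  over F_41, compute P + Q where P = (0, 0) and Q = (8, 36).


P != Q, so use the chord formula.
s = (y2 - y1) / (x2 - x1) = (36) / (8) mod 41 = 25
x3 = s^2 - x1 - x2 mod 41 = 25^2 - 0 - 8 = 2
y3 = s (x1 - x3) - y1 mod 41 = 25 * (0 - 2) - 0 = 32

P + Q = (2, 32)


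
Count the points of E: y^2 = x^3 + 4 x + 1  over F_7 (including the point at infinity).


For each x in F_7, count y with y^2 = x^3 + 4 x + 1 mod 7:
  x = 0: RHS = 1, y in [1, 6]  -> 2 point(s)
  x = 4: RHS = 4, y in [2, 5]  -> 2 point(s)
Affine points: 4. Add the point at infinity: total = 5.

#E(F_7) = 5


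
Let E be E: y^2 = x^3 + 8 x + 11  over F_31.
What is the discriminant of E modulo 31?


4 a^3 + 27 b^2 = 4*8^3 + 27*11^2 = 2048 + 3267 = 5315
Delta = -16 * (5315) = -85040
Delta mod 31 = 24

Delta = 24 (mod 31)


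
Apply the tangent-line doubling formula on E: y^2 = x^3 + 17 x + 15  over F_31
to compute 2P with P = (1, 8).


Doubling: s = (3 x1^2 + a) / (2 y1)
s = (3*1^2 + 17) / (2*8) mod 31 = 9
x3 = s^2 - 2 x1 mod 31 = 9^2 - 2*1 = 17
y3 = s (x1 - x3) - y1 mod 31 = 9 * (1 - 17) - 8 = 3

2P = (17, 3)


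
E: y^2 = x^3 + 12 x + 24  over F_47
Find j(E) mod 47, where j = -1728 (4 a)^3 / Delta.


Delta = -16(4 a^3 + 27 b^2) mod 47 = 32
-1728 * (4 a)^3 = -1728 * (4*12)^3 mod 47 = 11
j = 11 * 32^(-1) mod 47 = 40

j = 40 (mod 47)


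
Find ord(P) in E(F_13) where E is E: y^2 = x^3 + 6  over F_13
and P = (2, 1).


Compute successive multiples of P until we hit O:
  1P = (2, 1)
  2P = (6, 1)
  3P = (5, 12)
  4P = (5, 1)
  5P = (6, 12)
  6P = (2, 12)
  7P = O

ord(P) = 7


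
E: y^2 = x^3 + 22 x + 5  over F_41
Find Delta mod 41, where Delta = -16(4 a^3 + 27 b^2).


4 a^3 + 27 b^2 = 4*22^3 + 27*5^2 = 42592 + 675 = 43267
Delta = -16 * (43267) = -692272
Delta mod 41 = 13

Delta = 13 (mod 41)


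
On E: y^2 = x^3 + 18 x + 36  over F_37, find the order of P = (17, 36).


Compute successive multiples of P until we hit O:
  1P = (17, 36)
  2P = (33, 14)
  3P = (23, 0)
  4P = (33, 23)
  5P = (17, 1)
  6P = O

ord(P) = 6


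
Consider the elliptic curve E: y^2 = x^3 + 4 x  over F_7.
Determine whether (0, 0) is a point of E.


Check whether y^2 = x^3 + 4 x + 0 (mod 7) for (x, y) = (0, 0).
LHS: y^2 = 0^2 mod 7 = 0
RHS: x^3 + 4 x + 0 = 0^3 + 4*0 + 0 mod 7 = 0
LHS = RHS

Yes, on the curve


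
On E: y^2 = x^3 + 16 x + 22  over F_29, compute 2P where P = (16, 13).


Doubling: s = (3 x1^2 + a) / (2 y1)
s = (3*16^2 + 16) / (2*13) mod 29 = 19
x3 = s^2 - 2 x1 mod 29 = 19^2 - 2*16 = 10
y3 = s (x1 - x3) - y1 mod 29 = 19 * (16 - 10) - 13 = 14

2P = (10, 14)


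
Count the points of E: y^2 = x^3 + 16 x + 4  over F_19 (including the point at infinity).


For each x in F_19, count y with y^2 = x^3 + 16 x + 4 mod 19:
  x = 0: RHS = 4, y in [2, 17]  -> 2 point(s)
  x = 2: RHS = 6, y in [5, 14]  -> 2 point(s)
  x = 5: RHS = 0, y in [0]  -> 1 point(s)
  x = 8: RHS = 17, y in [6, 13]  -> 2 point(s)
  x = 10: RHS = 5, y in [9, 10]  -> 2 point(s)
  x = 12: RHS = 5, y in [9, 10]  -> 2 point(s)
  x = 15: RHS = 9, y in [3, 16]  -> 2 point(s)
  x = 16: RHS = 5, y in [9, 10]  -> 2 point(s)
  x = 18: RHS = 6, y in [5, 14]  -> 2 point(s)
Affine points: 17. Add the point at infinity: total = 18.

#E(F_19) = 18


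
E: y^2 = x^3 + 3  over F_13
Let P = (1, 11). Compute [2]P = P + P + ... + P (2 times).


k = 2 = 10_2 (binary, LSB first: 01)
Double-and-add from P = (1, 11):
  bit 0 = 0: acc unchanged = O
  bit 1 = 1: acc = O + (1, 2) = (1, 2)

2P = (1, 2)


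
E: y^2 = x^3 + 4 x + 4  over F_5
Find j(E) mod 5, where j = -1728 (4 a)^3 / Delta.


Delta = -16(4 a^3 + 27 b^2) mod 5 = 2
-1728 * (4 a)^3 = -1728 * (4*4)^3 mod 5 = 2
j = 2 * 2^(-1) mod 5 = 1

j = 1 (mod 5)


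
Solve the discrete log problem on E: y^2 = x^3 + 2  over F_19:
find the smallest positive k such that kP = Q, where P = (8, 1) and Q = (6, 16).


Enumerate multiples of P until we hit Q = (6, 16):
  1P = (8, 1)
  2P = (4, 3)
  3P = (12, 1)
  4P = (18, 18)
  5P = (9, 3)
  6P = (6, 3)
  7P = (6, 16)
Match found at i = 7.

k = 7


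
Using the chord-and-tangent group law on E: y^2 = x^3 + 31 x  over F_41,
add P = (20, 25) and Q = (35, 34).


P != Q, so use the chord formula.
s = (y2 - y1) / (x2 - x1) = (9) / (15) mod 41 = 17
x3 = s^2 - x1 - x2 mod 41 = 17^2 - 20 - 35 = 29
y3 = s (x1 - x3) - y1 mod 41 = 17 * (20 - 29) - 25 = 27

P + Q = (29, 27)


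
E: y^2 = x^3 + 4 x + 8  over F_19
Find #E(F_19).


For each x in F_19, count y with y^2 = x^3 + 4 x + 8 mod 19:
  x = 2: RHS = 5, y in [9, 10]  -> 2 point(s)
  x = 3: RHS = 9, y in [3, 16]  -> 2 point(s)
  x = 5: RHS = 1, y in [1, 18]  -> 2 point(s)
  x = 6: RHS = 1, y in [1, 18]  -> 2 point(s)
  x = 8: RHS = 1, y in [1, 18]  -> 2 point(s)
  x = 12: RHS = 17, y in [6, 13]  -> 2 point(s)
  x = 15: RHS = 4, y in [2, 17]  -> 2 point(s)
  x = 16: RHS = 7, y in [8, 11]  -> 2 point(s)
  x = 17: RHS = 11, y in [7, 12]  -> 2 point(s)
Affine points: 18. Add the point at infinity: total = 19.

#E(F_19) = 19


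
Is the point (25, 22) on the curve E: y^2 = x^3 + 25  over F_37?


Check whether y^2 = x^3 + 0 x + 25 (mod 37) for (x, y) = (25, 22).
LHS: y^2 = 22^2 mod 37 = 3
RHS: x^3 + 0 x + 25 = 25^3 + 0*25 + 25 mod 37 = 36
LHS != RHS

No, not on the curve


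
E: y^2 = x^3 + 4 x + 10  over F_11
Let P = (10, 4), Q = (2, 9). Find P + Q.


P != Q, so use the chord formula.
s = (y2 - y1) / (x2 - x1) = (5) / (3) mod 11 = 9
x3 = s^2 - x1 - x2 mod 11 = 9^2 - 10 - 2 = 3
y3 = s (x1 - x3) - y1 mod 11 = 9 * (10 - 3) - 4 = 4

P + Q = (3, 4)


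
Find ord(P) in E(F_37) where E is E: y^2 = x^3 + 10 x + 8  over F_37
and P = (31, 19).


Compute successive multiples of P until we hit O:
  1P = (31, 19)
  2P = (24, 30)
  3P = (26, 26)
  4P = (16, 34)
  5P = (28, 15)
  6P = (25, 26)
  7P = (6, 32)
  8P = (4, 1)
  ... (continuing to 35P)
  35P = O

ord(P) = 35


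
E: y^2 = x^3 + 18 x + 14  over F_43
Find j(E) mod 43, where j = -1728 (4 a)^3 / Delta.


Delta = -16(4 a^3 + 27 b^2) mod 43 = 30
-1728 * (4 a)^3 = -1728 * (4*18)^3 mod 43 = 22
j = 22 * 30^(-1) mod 43 = 38

j = 38 (mod 43)


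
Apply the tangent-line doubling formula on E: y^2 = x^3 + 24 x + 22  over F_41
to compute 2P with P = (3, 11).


Doubling: s = (3 x1^2 + a) / (2 y1)
s = (3*3^2 + 24) / (2*11) mod 41 = 34
x3 = s^2 - 2 x1 mod 41 = 34^2 - 2*3 = 2
y3 = s (x1 - x3) - y1 mod 41 = 34 * (3 - 2) - 11 = 23

2P = (2, 23)


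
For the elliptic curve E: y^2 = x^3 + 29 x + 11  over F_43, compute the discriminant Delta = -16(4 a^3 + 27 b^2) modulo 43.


4 a^3 + 27 b^2 = 4*29^3 + 27*11^2 = 97556 + 3267 = 100823
Delta = -16 * (100823) = -1613168
Delta mod 43 = 20

Delta = 20 (mod 43)


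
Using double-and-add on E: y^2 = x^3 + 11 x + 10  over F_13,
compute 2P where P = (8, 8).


k = 2 = 10_2 (binary, LSB first: 01)
Double-and-add from P = (8, 8):
  bit 0 = 0: acc unchanged = O
  bit 1 = 1: acc = O + (7, 12) = (7, 12)

2P = (7, 12)


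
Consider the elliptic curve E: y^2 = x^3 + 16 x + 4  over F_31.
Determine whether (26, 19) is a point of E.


Check whether y^2 = x^3 + 16 x + 4 (mod 31) for (x, y) = (26, 19).
LHS: y^2 = 19^2 mod 31 = 20
RHS: x^3 + 16 x + 4 = 26^3 + 16*26 + 4 mod 31 = 16
LHS != RHS

No, not on the curve


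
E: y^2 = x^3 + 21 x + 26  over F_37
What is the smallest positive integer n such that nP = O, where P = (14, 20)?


Compute successive multiples of P until we hit O:
  1P = (14, 20)
  2P = (0, 10)
  3P = (22, 6)
  4P = (11, 21)
  5P = (8, 15)
  6P = (27, 0)
  7P = (8, 22)
  8P = (11, 16)
  ... (continuing to 12P)
  12P = O

ord(P) = 12


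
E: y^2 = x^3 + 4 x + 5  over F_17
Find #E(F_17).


For each x in F_17, count y with y^2 = x^3 + 4 x + 5 mod 17:
  x = 2: RHS = 4, y in [2, 15]  -> 2 point(s)
  x = 4: RHS = 0, y in [0]  -> 1 point(s)
  x = 7: RHS = 2, y in [6, 11]  -> 2 point(s)
  x = 10: RHS = 8, y in [5, 12]  -> 2 point(s)
  x = 12: RHS = 13, y in [8, 9]  -> 2 point(s)
  x = 14: RHS = 0, y in [0]  -> 1 point(s)
  x = 16: RHS = 0, y in [0]  -> 1 point(s)
Affine points: 11. Add the point at infinity: total = 12.

#E(F_17) = 12


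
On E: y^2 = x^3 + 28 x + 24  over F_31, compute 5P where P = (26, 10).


k = 5 = 101_2 (binary, LSB first: 101)
Double-and-add from P = (26, 10):
  bit 0 = 1: acc = O + (26, 10) = (26, 10)
  bit 1 = 0: acc unchanged = (26, 10)
  bit 2 = 1: acc = (26, 10) + (23, 30) = (23, 1)

5P = (23, 1)


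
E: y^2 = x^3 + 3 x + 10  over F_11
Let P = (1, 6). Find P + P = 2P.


Doubling: s = (3 x1^2 + a) / (2 y1)
s = (3*1^2 + 3) / (2*6) mod 11 = 6
x3 = s^2 - 2 x1 mod 11 = 6^2 - 2*1 = 1
y3 = s (x1 - x3) - y1 mod 11 = 6 * (1 - 1) - 6 = 5

2P = (1, 5)


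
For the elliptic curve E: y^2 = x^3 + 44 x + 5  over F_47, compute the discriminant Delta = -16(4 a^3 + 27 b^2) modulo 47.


4 a^3 + 27 b^2 = 4*44^3 + 27*5^2 = 340736 + 675 = 341411
Delta = -16 * (341411) = -5462576
Delta mod 47 = 46

Delta = 46 (mod 47)


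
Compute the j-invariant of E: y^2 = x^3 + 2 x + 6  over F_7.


Delta = -16(4 a^3 + 27 b^2) mod 7 = 1
-1728 * (4 a)^3 = -1728 * (4*2)^3 mod 7 = 1
j = 1 * 1^(-1) mod 7 = 1

j = 1 (mod 7)


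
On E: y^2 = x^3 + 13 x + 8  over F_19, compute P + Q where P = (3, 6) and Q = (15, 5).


P != Q, so use the chord formula.
s = (y2 - y1) / (x2 - x1) = (18) / (12) mod 19 = 11
x3 = s^2 - x1 - x2 mod 19 = 11^2 - 3 - 15 = 8
y3 = s (x1 - x3) - y1 mod 19 = 11 * (3 - 8) - 6 = 15

P + Q = (8, 15)


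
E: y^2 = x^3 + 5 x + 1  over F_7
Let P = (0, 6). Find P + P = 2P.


Doubling: s = (3 x1^2 + a) / (2 y1)
s = (3*0^2 + 5) / (2*6) mod 7 = 1
x3 = s^2 - 2 x1 mod 7 = 1^2 - 2*0 = 1
y3 = s (x1 - x3) - y1 mod 7 = 1 * (0 - 1) - 6 = 0

2P = (1, 0)


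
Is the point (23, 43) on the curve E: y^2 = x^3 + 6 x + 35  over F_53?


Check whether y^2 = x^3 + 6 x + 35 (mod 53) for (x, y) = (23, 43).
LHS: y^2 = 43^2 mod 53 = 47
RHS: x^3 + 6 x + 35 = 23^3 + 6*23 + 35 mod 53 = 44
LHS != RHS

No, not on the curve


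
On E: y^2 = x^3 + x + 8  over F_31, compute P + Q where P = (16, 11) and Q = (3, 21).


P != Q, so use the chord formula.
s = (y2 - y1) / (x2 - x1) = (10) / (18) mod 31 = 4
x3 = s^2 - x1 - x2 mod 31 = 4^2 - 16 - 3 = 28
y3 = s (x1 - x3) - y1 mod 31 = 4 * (16 - 28) - 11 = 3

P + Q = (28, 3)


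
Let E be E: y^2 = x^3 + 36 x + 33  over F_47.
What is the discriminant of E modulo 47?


4 a^3 + 27 b^2 = 4*36^3 + 27*33^2 = 186624 + 29403 = 216027
Delta = -16 * (216027) = -3456432
Delta mod 47 = 42

Delta = 42 (mod 47)


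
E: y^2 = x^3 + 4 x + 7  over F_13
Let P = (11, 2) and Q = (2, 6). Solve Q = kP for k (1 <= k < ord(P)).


Enumerate multiples of P until we hit Q = (2, 6):
  1P = (11, 2)
  2P = (7, 1)
  3P = (4, 3)
  4P = (2, 6)
Match found at i = 4.

k = 4


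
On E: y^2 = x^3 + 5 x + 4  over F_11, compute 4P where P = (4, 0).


k = 4 = 100_2 (binary, LSB first: 001)
Double-and-add from P = (4, 0):
  bit 0 = 0: acc unchanged = O
  bit 1 = 0: acc unchanged = O
  bit 2 = 1: acc = O + O = O

4P = O


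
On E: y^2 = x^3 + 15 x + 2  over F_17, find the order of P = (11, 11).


Compute successive multiples of P until we hit O:
  1P = (11, 11)
  2P = (14, 7)
  3P = (7, 12)
  4P = (15, 7)
  5P = (9, 4)
  6P = (5, 10)
  7P = (10, 9)
  8P = (0, 11)
  ... (continuing to 21P)
  21P = O

ord(P) = 21


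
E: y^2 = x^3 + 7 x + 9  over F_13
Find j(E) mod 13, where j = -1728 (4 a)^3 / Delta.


Delta = -16(4 a^3 + 27 b^2) mod 13 = 9
-1728 * (4 a)^3 = -1728 * (4*7)^3 mod 13 = 8
j = 8 * 9^(-1) mod 13 = 11

j = 11 (mod 13)


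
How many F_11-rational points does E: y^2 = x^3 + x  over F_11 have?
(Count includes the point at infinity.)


For each x in F_11, count y with y^2 = x^3 + 1 x + 0 mod 11:
  x = 0: RHS = 0, y in [0]  -> 1 point(s)
  x = 5: RHS = 9, y in [3, 8]  -> 2 point(s)
  x = 7: RHS = 9, y in [3, 8]  -> 2 point(s)
  x = 8: RHS = 3, y in [5, 6]  -> 2 point(s)
  x = 9: RHS = 1, y in [1, 10]  -> 2 point(s)
  x = 10: RHS = 9, y in [3, 8]  -> 2 point(s)
Affine points: 11. Add the point at infinity: total = 12.

#E(F_11) = 12


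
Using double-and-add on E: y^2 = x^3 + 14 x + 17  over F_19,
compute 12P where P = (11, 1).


k = 12 = 1100_2 (binary, LSB first: 0011)
Double-and-add from P = (11, 1):
  bit 0 = 0: acc unchanged = O
  bit 1 = 0: acc unchanged = O
  bit 2 = 1: acc = O + (9, 13) = (9, 13)
  bit 3 = 1: acc = (9, 13) + (17, 0) = (9, 6)

12P = (9, 6)


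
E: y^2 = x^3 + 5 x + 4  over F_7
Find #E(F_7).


For each x in F_7, count y with y^2 = x^3 + 5 x + 4 mod 7:
  x = 0: RHS = 4, y in [2, 5]  -> 2 point(s)
  x = 2: RHS = 1, y in [1, 6]  -> 2 point(s)
  x = 3: RHS = 4, y in [2, 5]  -> 2 point(s)
  x = 4: RHS = 4, y in [2, 5]  -> 2 point(s)
  x = 5: RHS = 0, y in [0]  -> 1 point(s)
Affine points: 9. Add the point at infinity: total = 10.

#E(F_7) = 10


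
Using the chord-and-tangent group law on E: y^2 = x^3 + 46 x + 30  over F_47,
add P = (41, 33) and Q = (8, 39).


P != Q, so use the chord formula.
s = (y2 - y1) / (x2 - x1) = (6) / (14) mod 47 = 34
x3 = s^2 - x1 - x2 mod 47 = 34^2 - 41 - 8 = 26
y3 = s (x1 - x3) - y1 mod 47 = 34 * (41 - 26) - 33 = 7

P + Q = (26, 7)


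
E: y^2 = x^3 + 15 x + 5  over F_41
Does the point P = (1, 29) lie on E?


Check whether y^2 = x^3 + 15 x + 5 (mod 41) for (x, y) = (1, 29).
LHS: y^2 = 29^2 mod 41 = 21
RHS: x^3 + 15 x + 5 = 1^3 + 15*1 + 5 mod 41 = 21
LHS = RHS

Yes, on the curve


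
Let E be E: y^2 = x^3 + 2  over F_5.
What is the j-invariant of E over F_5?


Delta = -16(4 a^3 + 27 b^2) mod 5 = 2
-1728 * (4 a)^3 = -1728 * (4*0)^3 mod 5 = 0
j = 0 * 2^(-1) mod 5 = 0

j = 0 (mod 5)


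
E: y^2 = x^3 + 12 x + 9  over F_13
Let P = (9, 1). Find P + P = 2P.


Doubling: s = (3 x1^2 + a) / (2 y1)
s = (3*9^2 + 12) / (2*1) mod 13 = 4
x3 = s^2 - 2 x1 mod 13 = 4^2 - 2*9 = 11
y3 = s (x1 - x3) - y1 mod 13 = 4 * (9 - 11) - 1 = 4

2P = (11, 4)


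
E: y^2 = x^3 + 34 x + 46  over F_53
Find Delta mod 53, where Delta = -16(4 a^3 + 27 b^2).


4 a^3 + 27 b^2 = 4*34^3 + 27*46^2 = 157216 + 57132 = 214348
Delta = -16 * (214348) = -3429568
Delta mod 53 = 9

Delta = 9 (mod 53)


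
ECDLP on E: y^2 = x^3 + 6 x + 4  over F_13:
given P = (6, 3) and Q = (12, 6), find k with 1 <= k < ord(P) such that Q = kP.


Enumerate multiples of P until we hit Q = (12, 6):
  1P = (6, 3)
  2P = (11, 6)
  3P = (0, 11)
  4P = (3, 6)
  5P = (5, 9)
  6P = (12, 7)
  7P = (7, 5)
  8P = (4, 1)
  9P = (4, 12)
  10P = (7, 8)
  11P = (12, 6)
Match found at i = 11.

k = 11


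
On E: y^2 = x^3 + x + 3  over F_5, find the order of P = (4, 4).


Compute successive multiples of P until we hit O:
  1P = (4, 4)
  2P = (1, 0)
  3P = (4, 1)
  4P = O

ord(P) = 4


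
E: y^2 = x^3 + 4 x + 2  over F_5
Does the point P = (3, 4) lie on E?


Check whether y^2 = x^3 + 4 x + 2 (mod 5) for (x, y) = (3, 4).
LHS: y^2 = 4^2 mod 5 = 1
RHS: x^3 + 4 x + 2 = 3^3 + 4*3 + 2 mod 5 = 1
LHS = RHS

Yes, on the curve


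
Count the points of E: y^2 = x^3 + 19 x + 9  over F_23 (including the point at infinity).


For each x in F_23, count y with y^2 = x^3 + 19 x + 9 mod 23:
  x = 0: RHS = 9, y in [3, 20]  -> 2 point(s)
  x = 1: RHS = 6, y in [11, 12]  -> 2 point(s)
  x = 2: RHS = 9, y in [3, 20]  -> 2 point(s)
  x = 3: RHS = 1, y in [1, 22]  -> 2 point(s)
  x = 7: RHS = 2, y in [5, 18]  -> 2 point(s)
  x = 8: RHS = 6, y in [11, 12]  -> 2 point(s)
  x = 9: RHS = 12, y in [9, 14]  -> 2 point(s)
  x = 10: RHS = 3, y in [7, 16]  -> 2 point(s)
  x = 11: RHS = 8, y in [10, 13]  -> 2 point(s)
  x = 14: RHS = 6, y in [11, 12]  -> 2 point(s)
  x = 15: RHS = 12, y in [9, 14]  -> 2 point(s)
  x = 16: RHS = 16, y in [4, 19]  -> 2 point(s)
  x = 17: RHS = 1, y in [1, 22]  -> 2 point(s)
  x = 21: RHS = 9, y in [3, 20]  -> 2 point(s)
  x = 22: RHS = 12, y in [9, 14]  -> 2 point(s)
Affine points: 30. Add the point at infinity: total = 31.

#E(F_23) = 31


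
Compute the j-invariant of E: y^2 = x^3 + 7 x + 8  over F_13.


Delta = -16(4 a^3 + 27 b^2) mod 13 = 8
-1728 * (4 a)^3 = -1728 * (4*7)^3 mod 13 = 8
j = 8 * 8^(-1) mod 13 = 1

j = 1 (mod 13)


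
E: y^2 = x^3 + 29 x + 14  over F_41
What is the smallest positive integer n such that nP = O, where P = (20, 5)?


Compute successive multiples of P until we hit O:
  1P = (20, 5)
  2P = (17, 7)
  3P = (9, 15)
  4P = (3, 28)
  5P = (16, 33)
  6P = (13, 28)
  7P = (28, 33)
  8P = (36, 21)
  ... (continuing to 49P)
  49P = O

ord(P) = 49


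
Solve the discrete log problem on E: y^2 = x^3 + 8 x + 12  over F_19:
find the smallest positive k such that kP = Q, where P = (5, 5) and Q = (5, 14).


Enumerate multiples of P until we hit Q = (5, 14):
  1P = (5, 5)
  2P = (15, 7)
  3P = (15, 12)
  4P = (5, 14)
Match found at i = 4.

k = 4


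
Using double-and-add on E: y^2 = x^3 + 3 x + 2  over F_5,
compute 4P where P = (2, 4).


k = 4 = 100_2 (binary, LSB first: 001)
Double-and-add from P = (2, 4):
  bit 0 = 0: acc unchanged = O
  bit 1 = 0: acc unchanged = O
  bit 2 = 1: acc = O + (2, 1) = (2, 1)

4P = (2, 1)


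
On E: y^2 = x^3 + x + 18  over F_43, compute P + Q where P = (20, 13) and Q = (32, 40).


P != Q, so use the chord formula.
s = (y2 - y1) / (x2 - x1) = (27) / (12) mod 43 = 13
x3 = s^2 - x1 - x2 mod 43 = 13^2 - 20 - 32 = 31
y3 = s (x1 - x3) - y1 mod 43 = 13 * (20 - 31) - 13 = 16

P + Q = (31, 16)


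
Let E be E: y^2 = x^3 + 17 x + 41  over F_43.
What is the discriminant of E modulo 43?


4 a^3 + 27 b^2 = 4*17^3 + 27*41^2 = 19652 + 45387 = 65039
Delta = -16 * (65039) = -1040624
Delta mod 43 = 19

Delta = 19 (mod 43)


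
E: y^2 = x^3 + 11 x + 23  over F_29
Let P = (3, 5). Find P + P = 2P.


Doubling: s = (3 x1^2 + a) / (2 y1)
s = (3*3^2 + 11) / (2*5) mod 29 = 27
x3 = s^2 - 2 x1 mod 29 = 27^2 - 2*3 = 27
y3 = s (x1 - x3) - y1 mod 29 = 27 * (3 - 27) - 5 = 14

2P = (27, 14)


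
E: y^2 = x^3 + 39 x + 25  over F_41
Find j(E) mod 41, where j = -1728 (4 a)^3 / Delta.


Delta = -16(4 a^3 + 27 b^2) mod 41 = 5
-1728 * (4 a)^3 = -1728 * (4*39)^3 mod 41 = 38
j = 38 * 5^(-1) mod 41 = 24

j = 24 (mod 41)


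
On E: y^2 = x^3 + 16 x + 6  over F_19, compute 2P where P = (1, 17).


Doubling: s = (3 x1^2 + a) / (2 y1)
s = (3*1^2 + 16) / (2*17) mod 19 = 0
x3 = s^2 - 2 x1 mod 19 = 0^2 - 2*1 = 17
y3 = s (x1 - x3) - y1 mod 19 = 0 * (1 - 17) - 17 = 2

2P = (17, 2)


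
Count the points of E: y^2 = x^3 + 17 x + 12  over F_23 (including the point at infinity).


For each x in F_23, count y with y^2 = x^3 + 17 x + 12 mod 23:
  x = 0: RHS = 12, y in [9, 14]  -> 2 point(s)
  x = 2: RHS = 8, y in [10, 13]  -> 2 point(s)
  x = 4: RHS = 6, y in [11, 12]  -> 2 point(s)
  x = 6: RHS = 8, y in [10, 13]  -> 2 point(s)
  x = 8: RHS = 16, y in [4, 19]  -> 2 point(s)
  x = 10: RHS = 9, y in [3, 20]  -> 2 point(s)
  x = 11: RHS = 12, y in [9, 14]  -> 2 point(s)
  x = 12: RHS = 12, y in [9, 14]  -> 2 point(s)
  x = 14: RHS = 4, y in [2, 21]  -> 2 point(s)
  x = 15: RHS = 8, y in [10, 13]  -> 2 point(s)
  x = 17: RHS = 16, y in [4, 19]  -> 2 point(s)
  x = 18: RHS = 9, y in [3, 20]  -> 2 point(s)
  x = 19: RHS = 18, y in [8, 15]  -> 2 point(s)
  x = 20: RHS = 3, y in [7, 16]  -> 2 point(s)
  x = 21: RHS = 16, y in [4, 19]  -> 2 point(s)
Affine points: 30. Add the point at infinity: total = 31.

#E(F_23) = 31


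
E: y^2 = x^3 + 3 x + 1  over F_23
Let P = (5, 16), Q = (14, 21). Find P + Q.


P != Q, so use the chord formula.
s = (y2 - y1) / (x2 - x1) = (5) / (9) mod 23 = 21
x3 = s^2 - x1 - x2 mod 23 = 21^2 - 5 - 14 = 8
y3 = s (x1 - x3) - y1 mod 23 = 21 * (5 - 8) - 16 = 13

P + Q = (8, 13)


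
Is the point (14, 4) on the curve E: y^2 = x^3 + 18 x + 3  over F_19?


Check whether y^2 = x^3 + 18 x + 3 (mod 19) for (x, y) = (14, 4).
LHS: y^2 = 4^2 mod 19 = 16
RHS: x^3 + 18 x + 3 = 14^3 + 18*14 + 3 mod 19 = 16
LHS = RHS

Yes, on the curve


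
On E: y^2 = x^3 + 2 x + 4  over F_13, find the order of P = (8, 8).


Compute successive multiples of P until we hit O:
  1P = (8, 8)
  2P = (0, 11)
  3P = (9, 7)
  4P = (10, 7)
  5P = (5, 10)
  6P = (12, 12)
  7P = (7, 6)
  8P = (2, 4)
  ... (continuing to 17P)
  17P = O

ord(P) = 17


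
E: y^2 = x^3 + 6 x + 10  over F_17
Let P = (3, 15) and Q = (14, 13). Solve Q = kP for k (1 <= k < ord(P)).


Enumerate multiples of P until we hit Q = (14, 13):
  1P = (3, 15)
  2P = (10, 13)
  3P = (2, 9)
  4P = (14, 4)
  5P = (1, 0)
  6P = (14, 13)
Match found at i = 6.

k = 6


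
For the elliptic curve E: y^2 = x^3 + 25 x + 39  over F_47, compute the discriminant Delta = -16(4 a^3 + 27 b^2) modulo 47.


4 a^3 + 27 b^2 = 4*25^3 + 27*39^2 = 62500 + 41067 = 103567
Delta = -16 * (103567) = -1657072
Delta mod 47 = 7

Delta = 7 (mod 47)


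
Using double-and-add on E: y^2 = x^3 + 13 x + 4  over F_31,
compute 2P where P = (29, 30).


k = 2 = 10_2 (binary, LSB first: 01)
Double-and-add from P = (29, 30):
  bit 0 = 0: acc unchanged = O
  bit 1 = 1: acc = O + (13, 18) = (13, 18)

2P = (13, 18)


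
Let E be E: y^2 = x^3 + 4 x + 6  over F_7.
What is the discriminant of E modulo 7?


4 a^3 + 27 b^2 = 4*4^3 + 27*6^2 = 256 + 972 = 1228
Delta = -16 * (1228) = -19648
Delta mod 7 = 1

Delta = 1 (mod 7)


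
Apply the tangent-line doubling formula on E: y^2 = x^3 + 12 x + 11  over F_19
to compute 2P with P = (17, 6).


Doubling: s = (3 x1^2 + a) / (2 y1)
s = (3*17^2 + 12) / (2*6) mod 19 = 2
x3 = s^2 - 2 x1 mod 19 = 2^2 - 2*17 = 8
y3 = s (x1 - x3) - y1 mod 19 = 2 * (17 - 8) - 6 = 12

2P = (8, 12)


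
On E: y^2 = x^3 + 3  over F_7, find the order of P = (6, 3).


Compute successive multiples of P until we hit O:
  1P = (6, 3)
  2P = (4, 5)
  3P = (5, 3)
  4P = (3, 4)
  5P = (2, 5)
  6P = (1, 5)
  7P = (1, 2)
  8P = (2, 2)
  ... (continuing to 13P)
  13P = O

ord(P) = 13


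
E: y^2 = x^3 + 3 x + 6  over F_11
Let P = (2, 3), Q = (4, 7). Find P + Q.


P != Q, so use the chord formula.
s = (y2 - y1) / (x2 - x1) = (4) / (2) mod 11 = 2
x3 = s^2 - x1 - x2 mod 11 = 2^2 - 2 - 4 = 9
y3 = s (x1 - x3) - y1 mod 11 = 2 * (2 - 9) - 3 = 5

P + Q = (9, 5)


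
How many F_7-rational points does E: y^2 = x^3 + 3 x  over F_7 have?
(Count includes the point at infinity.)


For each x in F_7, count y with y^2 = x^3 + 3 x + 0 mod 7:
  x = 0: RHS = 0, y in [0]  -> 1 point(s)
  x = 1: RHS = 4, y in [2, 5]  -> 2 point(s)
  x = 2: RHS = 0, y in [0]  -> 1 point(s)
  x = 3: RHS = 1, y in [1, 6]  -> 2 point(s)
  x = 5: RHS = 0, y in [0]  -> 1 point(s)
Affine points: 7. Add the point at infinity: total = 8.

#E(F_7) = 8


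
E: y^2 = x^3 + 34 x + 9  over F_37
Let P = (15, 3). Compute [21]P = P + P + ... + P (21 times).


k = 21 = 10101_2 (binary, LSB first: 10101)
Double-and-add from P = (15, 3):
  bit 0 = 1: acc = O + (15, 3) = (15, 3)
  bit 1 = 0: acc unchanged = (15, 3)
  bit 2 = 1: acc = (15, 3) + (12, 31) = (19, 22)
  bit 3 = 0: acc unchanged = (19, 22)
  bit 4 = 1: acc = (19, 22) + (24, 16) = (28, 11)

21P = (28, 11)


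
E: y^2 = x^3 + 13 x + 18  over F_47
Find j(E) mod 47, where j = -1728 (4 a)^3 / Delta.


Delta = -16(4 a^3 + 27 b^2) mod 47 = 14
-1728 * (4 a)^3 = -1728 * (4*13)^3 mod 47 = 12
j = 12 * 14^(-1) mod 47 = 21

j = 21 (mod 47)


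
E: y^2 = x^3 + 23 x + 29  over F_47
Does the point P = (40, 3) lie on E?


Check whether y^2 = x^3 + 23 x + 29 (mod 47) for (x, y) = (40, 3).
LHS: y^2 = 3^2 mod 47 = 9
RHS: x^3 + 23 x + 29 = 40^3 + 23*40 + 29 mod 47 = 42
LHS != RHS

No, not on the curve


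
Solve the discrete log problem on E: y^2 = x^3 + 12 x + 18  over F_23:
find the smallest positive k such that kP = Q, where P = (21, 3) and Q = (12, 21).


Enumerate multiples of P until we hit Q = (12, 21):
  1P = (21, 3)
  2P = (20, 1)
  3P = (9, 21)
  4P = (1, 13)
  5P = (7, 13)
  6P = (11, 3)
  7P = (14, 20)
  8P = (0, 15)
  9P = (15, 10)
  10P = (12, 21)
Match found at i = 10.

k = 10


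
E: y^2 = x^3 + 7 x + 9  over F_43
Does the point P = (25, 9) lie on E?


Check whether y^2 = x^3 + 7 x + 9 (mod 43) for (x, y) = (25, 9).
LHS: y^2 = 9^2 mod 43 = 38
RHS: x^3 + 7 x + 9 = 25^3 + 7*25 + 9 mod 43 = 28
LHS != RHS

No, not on the curve


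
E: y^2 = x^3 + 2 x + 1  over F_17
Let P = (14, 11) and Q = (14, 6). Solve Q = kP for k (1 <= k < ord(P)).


Enumerate multiples of P until we hit Q = (14, 6):
  1P = (14, 11)
  2P = (7, 16)
  3P = (9, 0)
  4P = (7, 1)
  5P = (14, 6)
Match found at i = 5.

k = 5


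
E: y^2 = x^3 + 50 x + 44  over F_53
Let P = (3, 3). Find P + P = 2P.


Doubling: s = (3 x1^2 + a) / (2 y1)
s = (3*3^2 + 50) / (2*3) mod 53 = 4
x3 = s^2 - 2 x1 mod 53 = 4^2 - 2*3 = 10
y3 = s (x1 - x3) - y1 mod 53 = 4 * (3 - 10) - 3 = 22

2P = (10, 22)


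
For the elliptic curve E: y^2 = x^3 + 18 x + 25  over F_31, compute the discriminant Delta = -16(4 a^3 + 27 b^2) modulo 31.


4 a^3 + 27 b^2 = 4*18^3 + 27*25^2 = 23328 + 16875 = 40203
Delta = -16 * (40203) = -643248
Delta mod 31 = 2

Delta = 2 (mod 31)


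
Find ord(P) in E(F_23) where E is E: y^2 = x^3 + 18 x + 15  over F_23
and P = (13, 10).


Compute successive multiples of P until we hit O:
  1P = (13, 10)
  2P = (9, 3)
  3P = (17, 6)
  4P = (17, 17)
  5P = (9, 20)
  6P = (13, 13)
  7P = O

ord(P) = 7


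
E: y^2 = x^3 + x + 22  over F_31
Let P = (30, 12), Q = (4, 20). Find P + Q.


P != Q, so use the chord formula.
s = (y2 - y1) / (x2 - x1) = (8) / (5) mod 31 = 14
x3 = s^2 - x1 - x2 mod 31 = 14^2 - 30 - 4 = 7
y3 = s (x1 - x3) - y1 mod 31 = 14 * (30 - 7) - 12 = 0

P + Q = (7, 0)


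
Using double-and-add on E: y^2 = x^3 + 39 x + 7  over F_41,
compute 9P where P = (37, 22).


k = 9 = 1001_2 (binary, LSB first: 1001)
Double-and-add from P = (37, 22):
  bit 0 = 1: acc = O + (37, 22) = (37, 22)
  bit 1 = 0: acc unchanged = (37, 22)
  bit 2 = 0: acc unchanged = (37, 22)
  bit 3 = 1: acc = (37, 22) + (25, 17) = (29, 36)

9P = (29, 36)


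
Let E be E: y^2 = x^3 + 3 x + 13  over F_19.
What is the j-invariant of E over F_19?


Delta = -16(4 a^3 + 27 b^2) mod 19 = 10
-1728 * (4 a)^3 = -1728 * (4*3)^3 mod 19 = 18
j = 18 * 10^(-1) mod 19 = 17

j = 17 (mod 19)


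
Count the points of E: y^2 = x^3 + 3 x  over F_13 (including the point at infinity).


For each x in F_13, count y with y^2 = x^3 + 3 x + 0 mod 13:
  x = 0: RHS = 0, y in [0]  -> 1 point(s)
  x = 1: RHS = 4, y in [2, 11]  -> 2 point(s)
  x = 2: RHS = 1, y in [1, 12]  -> 2 point(s)
  x = 3: RHS = 10, y in [6, 7]  -> 2 point(s)
  x = 5: RHS = 10, y in [6, 7]  -> 2 point(s)
  x = 6: RHS = 0, y in [0]  -> 1 point(s)
  x = 7: RHS = 0, y in [0]  -> 1 point(s)
  x = 8: RHS = 3, y in [4, 9]  -> 2 point(s)
  x = 10: RHS = 3, y in [4, 9]  -> 2 point(s)
  x = 11: RHS = 12, y in [5, 8]  -> 2 point(s)
  x = 12: RHS = 9, y in [3, 10]  -> 2 point(s)
Affine points: 19. Add the point at infinity: total = 20.

#E(F_13) = 20


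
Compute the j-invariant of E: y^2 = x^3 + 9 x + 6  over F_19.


Delta = -16(4 a^3 + 27 b^2) mod 19 = 17
-1728 * (4 a)^3 = -1728 * (4*9)^3 mod 19 = 11
j = 11 * 17^(-1) mod 19 = 4

j = 4 (mod 19)


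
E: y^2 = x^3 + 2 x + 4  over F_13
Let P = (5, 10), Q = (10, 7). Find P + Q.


P != Q, so use the chord formula.
s = (y2 - y1) / (x2 - x1) = (10) / (5) mod 13 = 2
x3 = s^2 - x1 - x2 mod 13 = 2^2 - 5 - 10 = 2
y3 = s (x1 - x3) - y1 mod 13 = 2 * (5 - 2) - 10 = 9

P + Q = (2, 9)


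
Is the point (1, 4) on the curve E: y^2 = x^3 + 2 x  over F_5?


Check whether y^2 = x^3 + 2 x + 0 (mod 5) for (x, y) = (1, 4).
LHS: y^2 = 4^2 mod 5 = 1
RHS: x^3 + 2 x + 0 = 1^3 + 2*1 + 0 mod 5 = 3
LHS != RHS

No, not on the curve


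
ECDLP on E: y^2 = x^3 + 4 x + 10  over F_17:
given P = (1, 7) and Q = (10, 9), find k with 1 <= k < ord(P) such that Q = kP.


Enumerate multiples of P until we hit Q = (10, 9):
  1P = (1, 7)
  2P = (11, 5)
  3P = (3, 7)
  4P = (13, 10)
  5P = (2, 14)
  6P = (12, 1)
  7P = (5, 6)
  8P = (10, 8)
  9P = (10, 9)
Match found at i = 9.

k = 9


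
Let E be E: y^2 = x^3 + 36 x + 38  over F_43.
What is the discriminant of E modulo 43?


4 a^3 + 27 b^2 = 4*36^3 + 27*38^2 = 186624 + 38988 = 225612
Delta = -16 * (225612) = -3609792
Delta mod 43 = 15

Delta = 15 (mod 43)


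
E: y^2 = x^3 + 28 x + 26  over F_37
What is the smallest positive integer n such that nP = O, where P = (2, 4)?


Compute successive multiples of P until we hit O:
  1P = (2, 4)
  2P = (21, 12)
  3P = (11, 0)
  4P = (21, 25)
  5P = (2, 33)
  6P = O

ord(P) = 6


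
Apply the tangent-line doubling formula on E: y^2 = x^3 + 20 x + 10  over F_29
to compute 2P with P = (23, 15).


Doubling: s = (3 x1^2 + a) / (2 y1)
s = (3*23^2 + 20) / (2*15) mod 29 = 12
x3 = s^2 - 2 x1 mod 29 = 12^2 - 2*23 = 11
y3 = s (x1 - x3) - y1 mod 29 = 12 * (23 - 11) - 15 = 13

2P = (11, 13)


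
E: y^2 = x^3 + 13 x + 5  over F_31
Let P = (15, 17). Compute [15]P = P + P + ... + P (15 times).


k = 15 = 1111_2 (binary, LSB first: 1111)
Double-and-add from P = (15, 17):
  bit 0 = 1: acc = O + (15, 17) = (15, 17)
  bit 1 = 1: acc = (15, 17) + (5, 3) = (8, 30)
  bit 2 = 1: acc = (8, 30) + (26, 30) = (28, 1)
  bit 3 = 1: acc = (28, 1) + (24, 6) = (29, 8)

15P = (29, 8)


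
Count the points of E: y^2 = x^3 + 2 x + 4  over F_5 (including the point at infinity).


For each x in F_5, count y with y^2 = x^3 + 2 x + 4 mod 5:
  x = 0: RHS = 4, y in [2, 3]  -> 2 point(s)
  x = 2: RHS = 1, y in [1, 4]  -> 2 point(s)
  x = 4: RHS = 1, y in [1, 4]  -> 2 point(s)
Affine points: 6. Add the point at infinity: total = 7.

#E(F_5) = 7


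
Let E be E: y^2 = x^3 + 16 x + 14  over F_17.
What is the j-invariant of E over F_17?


Delta = -16(4 a^3 + 27 b^2) mod 17 = 1
-1728 * (4 a)^3 = -1728 * (4*16)^3 mod 17 = 7
j = 7 * 1^(-1) mod 17 = 7

j = 7 (mod 17)


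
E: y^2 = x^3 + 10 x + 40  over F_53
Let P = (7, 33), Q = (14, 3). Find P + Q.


P != Q, so use the chord formula.
s = (y2 - y1) / (x2 - x1) = (23) / (7) mod 53 = 26
x3 = s^2 - x1 - x2 mod 53 = 26^2 - 7 - 14 = 19
y3 = s (x1 - x3) - y1 mod 53 = 26 * (7 - 19) - 33 = 26

P + Q = (19, 26)


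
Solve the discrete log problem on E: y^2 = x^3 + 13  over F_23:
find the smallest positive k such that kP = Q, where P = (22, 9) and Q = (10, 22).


Enumerate multiples of P until we hit Q = (10, 22):
  1P = (22, 9)
  2P = (18, 7)
  3P = (12, 19)
  4P = (13, 5)
  5P = (20, 20)
  6P = (17, 21)
  7P = (10, 22)
Match found at i = 7.

k = 7


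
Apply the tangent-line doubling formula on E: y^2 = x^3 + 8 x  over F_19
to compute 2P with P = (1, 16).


Doubling: s = (3 x1^2 + a) / (2 y1)
s = (3*1^2 + 8) / (2*16) mod 19 = 14
x3 = s^2 - 2 x1 mod 19 = 14^2 - 2*1 = 4
y3 = s (x1 - x3) - y1 mod 19 = 14 * (1 - 4) - 16 = 18

2P = (4, 18)


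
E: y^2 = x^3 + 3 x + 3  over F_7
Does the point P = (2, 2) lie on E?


Check whether y^2 = x^3 + 3 x + 3 (mod 7) for (x, y) = (2, 2).
LHS: y^2 = 2^2 mod 7 = 4
RHS: x^3 + 3 x + 3 = 2^3 + 3*2 + 3 mod 7 = 3
LHS != RHS

No, not on the curve


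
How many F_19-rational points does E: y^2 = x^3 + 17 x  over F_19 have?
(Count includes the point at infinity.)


For each x in F_19, count y with y^2 = x^3 + 17 x + 0 mod 19:
  x = 0: RHS = 0, y in [0]  -> 1 point(s)
  x = 2: RHS = 4, y in [2, 17]  -> 2 point(s)
  x = 5: RHS = 1, y in [1, 18]  -> 2 point(s)
  x = 7: RHS = 6, y in [5, 14]  -> 2 point(s)
  x = 10: RHS = 11, y in [7, 12]  -> 2 point(s)
  x = 11: RHS = 17, y in [6, 13]  -> 2 point(s)
  x = 13: RHS = 5, y in [9, 10]  -> 2 point(s)
  x = 15: RHS = 1, y in [1, 18]  -> 2 point(s)
  x = 16: RHS = 17, y in [6, 13]  -> 2 point(s)
  x = 18: RHS = 1, y in [1, 18]  -> 2 point(s)
Affine points: 19. Add the point at infinity: total = 20.

#E(F_19) = 20


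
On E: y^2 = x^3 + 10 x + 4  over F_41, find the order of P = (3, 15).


Compute successive multiples of P until we hit O:
  1P = (3, 15)
  2P = (27, 21)
  3P = (29, 40)
  4P = (30, 30)
  5P = (24, 28)
  6P = (34, 40)
  7P = (0, 39)
  8P = (20, 39)
  ... (continuing to 35P)
  35P = O

ord(P) = 35
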